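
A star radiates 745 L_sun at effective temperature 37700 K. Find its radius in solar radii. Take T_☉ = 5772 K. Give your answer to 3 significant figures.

0.640 solar radii

R/R_☉ = √(L/L_☉) / (T/T_☉)² = √(745) / (6.532)²
       = 27.29 / 42.66 = 0.6398.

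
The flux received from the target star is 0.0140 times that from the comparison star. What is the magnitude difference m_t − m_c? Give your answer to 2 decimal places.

m_t − m_c = −2.5 log₁₀(F_t/F_c) = −2.5 log₁₀(0.0140) = −2.5 × (-1.854) = 4.635.

4.63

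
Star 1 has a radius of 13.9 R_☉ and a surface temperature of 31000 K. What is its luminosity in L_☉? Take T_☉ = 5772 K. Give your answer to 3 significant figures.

1.61×10^5 L_☉

L/L_☉ = (R/R_☉)² (T/T_☉)⁴ = (13.9)² × (31000/5772)⁴
       = 193.2 × (5.371)⁴ = 193.2 × 832.0 = 1.608×10^5.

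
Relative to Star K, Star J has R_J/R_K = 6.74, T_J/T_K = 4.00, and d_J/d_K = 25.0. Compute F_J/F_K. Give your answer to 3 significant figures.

L_J/L_K = (R_J/R_K)²(T_J/T_K)⁴ = (6.74)² × (4.00)⁴ = 1.163×10^4.
F_J/F_K = (L_J/L_K)/(d_J/d_K)² = 1.163×10^4 / (25.0)² = 18.61.

18.6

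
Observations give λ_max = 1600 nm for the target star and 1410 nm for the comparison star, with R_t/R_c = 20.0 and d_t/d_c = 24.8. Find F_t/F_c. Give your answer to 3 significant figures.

0.392

Wien's law: T_t/T_c = λ_c/λ_t = 1410/1600 = 0.8812.
L_t/L_c = (R_t/R_c)²(T_t/T_c)⁴ = (20.0)²(0.8812)⁴ = 241.2.
F_t/F_c = (L_t/L_c)/(d_t/d_c)² = 241.2/(24.8)² = 0.3922.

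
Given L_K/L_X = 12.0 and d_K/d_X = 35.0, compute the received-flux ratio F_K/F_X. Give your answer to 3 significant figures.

0.00980

F = L/(4πd²), so F_K/F_X = (L_K/L_X) / (d_K/d_X)²
= 12.0 / (35.0)² = 12.0 / 1225 = 0.009796.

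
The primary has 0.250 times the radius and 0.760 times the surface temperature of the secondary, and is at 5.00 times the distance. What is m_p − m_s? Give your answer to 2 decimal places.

L_p/L_s = (0.250)²(0.760)⁴ = 0.02085.
F_p/F_s = (L_p/L_s)/(d_p/d_s)² = 0.02085/25.00 = 8.341×10^-4.
m_p − m_s = −2.5 log₁₀(8.341×10^-4) = 7.70.

7.70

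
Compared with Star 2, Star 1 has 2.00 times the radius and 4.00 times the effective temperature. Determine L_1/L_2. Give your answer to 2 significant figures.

From the Stefan–Boltzmann law, L ∝ R²T⁴, so
L_1/L_2 = (R_1/R_2)² (T_1/T_2)⁴ = (2.00)² × (4.00)⁴ = 4.000 × 256.0 = 1024.

1.0×10^3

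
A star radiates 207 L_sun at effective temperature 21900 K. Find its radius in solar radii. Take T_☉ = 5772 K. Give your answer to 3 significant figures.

R/R_☉ = √(L/L_☉) / (T/T_☉)² = √(207) / (3.794)²
       = 14.39 / 14.40 = 0.9994.

0.999 solar radii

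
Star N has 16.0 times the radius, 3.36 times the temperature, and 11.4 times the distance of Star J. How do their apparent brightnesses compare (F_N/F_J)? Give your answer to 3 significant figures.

251

L_N/L_J = (R_N/R_J)²(T_N/T_J)⁴ = (16.0)² × (3.36)⁴ = 3.263×10^4.
F_N/F_J = (L_N/L_J)/(d_N/d_J)² = 3.263×10^4 / (11.4)² = 251.1.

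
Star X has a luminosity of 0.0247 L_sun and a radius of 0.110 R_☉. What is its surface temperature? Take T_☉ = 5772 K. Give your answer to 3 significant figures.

6.90×10^3 K

T/T_☉ = (L/L_☉)^(1/4) / (R/R_☉)^(1/2)
T = 5772 × (0.0247)^(1/4) / √(0.110) = 5772 × 0.3964 / 0.3317 = 6899 K.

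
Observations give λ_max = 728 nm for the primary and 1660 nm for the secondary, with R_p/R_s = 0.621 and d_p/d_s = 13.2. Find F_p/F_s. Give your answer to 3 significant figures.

0.0598

Wien's law: T_p/T_s = λ_s/λ_p = 1660/728 = 2.280.
L_p/L_s = (R_p/R_s)²(T_p/T_s)⁴ = (0.621)²(2.280)⁴ = 10.43.
F_p/F_s = (L_p/L_s)/(d_p/d_s)² = 10.43/(13.2)² = 0.05983.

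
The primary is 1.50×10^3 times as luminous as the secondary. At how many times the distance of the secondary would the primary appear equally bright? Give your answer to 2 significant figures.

39

Equal flux requires L_p/d_p² = L_s/d_s², so d_p/d_s = √(L_p/L_s)
= √(1.50×10^3) = 38.73.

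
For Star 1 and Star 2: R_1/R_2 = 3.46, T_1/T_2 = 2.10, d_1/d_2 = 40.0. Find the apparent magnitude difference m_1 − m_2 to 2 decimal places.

L_1/L_2 = (3.46)²(2.10)⁴ = 232.8.
F_1/F_2 = (L_1/L_2)/(d_1/d_2)² = 232.8/1600 = 0.1455.
m_1 − m_2 = −2.5 log₁₀(0.1455) = 2.09.

2.09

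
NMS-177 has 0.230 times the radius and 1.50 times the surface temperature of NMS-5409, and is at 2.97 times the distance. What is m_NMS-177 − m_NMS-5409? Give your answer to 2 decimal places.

L_NMS-177/L_NMS-5409 = (0.230)²(1.50)⁴ = 0.2678.
F_NMS-177/F_NMS-5409 = (L_NMS-177/L_NMS-5409)/(d_NMS-177/d_NMS-5409)² = 0.2678/8.821 = 0.03036.
m_NMS-177 − m_NMS-5409 = −2.5 log₁₀(0.03036) = 3.79.

3.79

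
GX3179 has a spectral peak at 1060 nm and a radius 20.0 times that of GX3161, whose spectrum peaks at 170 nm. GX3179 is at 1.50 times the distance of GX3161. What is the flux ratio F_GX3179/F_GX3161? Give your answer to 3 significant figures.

0.118

Wien's law: T_GX3179/T_GX3161 = λ_GX3161/λ_GX3179 = 170/1060 = 0.1604.
L_GX3179/L_GX3161 = (R_GX3179/R_GX3161)²(T_GX3179/T_GX3161)⁴ = (20.0)²(0.1604)⁴ = 0.2646.
F_GX3179/F_GX3161 = (L_GX3179/L_GX3161)/(d_GX3179/d_GX3161)² = 0.2646/(1.50)² = 0.1176.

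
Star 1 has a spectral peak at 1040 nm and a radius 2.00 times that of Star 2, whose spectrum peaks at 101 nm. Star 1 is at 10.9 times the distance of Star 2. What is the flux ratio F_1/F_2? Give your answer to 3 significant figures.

2.99×10^-6

Wien's law: T_1/T_2 = λ_2/λ_1 = 101/1040 = 0.09712.
L_1/L_2 = (R_1/R_2)²(T_1/T_2)⁴ = (2.00)²(0.09712)⁴ = 3.558×10^-4.
F_1/F_2 = (L_1/L_2)/(d_1/d_2)² = 3.558×10^-4/(10.9)² = 2.995×10^-6.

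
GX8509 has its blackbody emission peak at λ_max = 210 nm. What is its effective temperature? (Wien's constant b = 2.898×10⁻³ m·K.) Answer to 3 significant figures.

1.38×10^4 K

T = b/λ_max = 2.898×10⁻³ / (210×10⁻⁹) = 1.380×10^4 K.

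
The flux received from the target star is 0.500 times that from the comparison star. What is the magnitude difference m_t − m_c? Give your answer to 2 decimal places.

0.75

m_t − m_c = −2.5 log₁₀(F_t/F_c) = −2.5 log₁₀(0.500) = −2.5 × (-0.301) = 0.753.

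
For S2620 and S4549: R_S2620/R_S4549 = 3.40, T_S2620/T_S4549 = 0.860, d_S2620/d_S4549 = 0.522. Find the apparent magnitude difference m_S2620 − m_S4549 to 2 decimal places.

-3.41

L_S2620/L_S4549 = (3.40)²(0.860)⁴ = 6.323.
F_S2620/F_S4549 = (L_S2620/L_S4549)/(d_S2620/d_S4549)² = 6.323/0.2725 = 23.21.
m_S2620 − m_S4549 = −2.5 log₁₀(23.21) = -3.41.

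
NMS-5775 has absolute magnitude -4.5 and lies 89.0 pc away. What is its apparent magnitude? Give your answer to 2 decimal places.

0.25

m = M + 5 log₁₀(d/10 pc) = -4.5 + 5 log₁₀(89.0/10)
  = -4.5 + 5 × 0.949 = -4.5 + 4.75 = 0.25.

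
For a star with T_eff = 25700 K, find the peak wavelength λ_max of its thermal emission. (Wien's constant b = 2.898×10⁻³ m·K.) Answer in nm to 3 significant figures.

113 nm

λ_max = b/T = 2.898×10⁻³ / 25700 = 1.13×10^-7 m = 112.8 nm.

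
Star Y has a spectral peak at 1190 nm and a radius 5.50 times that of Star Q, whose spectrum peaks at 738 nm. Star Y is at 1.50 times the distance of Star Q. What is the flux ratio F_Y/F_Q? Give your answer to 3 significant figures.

1.99

Wien's law: T_Y/T_Q = λ_Q/λ_Y = 738/1190 = 0.6202.
L_Y/L_Q = (R_Y/R_Q)²(T_Y/T_Q)⁴ = (5.50)²(0.6202)⁴ = 4.475.
F_Y/F_Q = (L_Y/L_Q)/(d_Y/d_Q)² = 4.475/(1.50)² = 1.989.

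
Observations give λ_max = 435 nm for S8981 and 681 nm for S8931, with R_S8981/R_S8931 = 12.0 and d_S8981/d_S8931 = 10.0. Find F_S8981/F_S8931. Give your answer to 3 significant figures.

8.65

Wien's law: T_S8981/T_S8931 = λ_S8931/λ_S8981 = 681/435 = 1.566.
L_S8981/L_S8931 = (R_S8981/R_S8931)²(T_S8981/T_S8931)⁴ = (12.0)²(1.566)⁴ = 865.0.
F_S8981/F_S8931 = (L_S8981/L_S8931)/(d_S8981/d_S8931)² = 865.0/(10.0)² = 8.650.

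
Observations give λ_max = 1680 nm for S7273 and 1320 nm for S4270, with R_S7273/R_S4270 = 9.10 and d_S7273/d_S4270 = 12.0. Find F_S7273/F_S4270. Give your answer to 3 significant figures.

0.219

Wien's law: T_S7273/T_S4270 = λ_S4270/λ_S7273 = 1320/1680 = 0.7857.
L_S7273/L_S4270 = (R_S7273/R_S4270)²(T_S7273/T_S4270)⁴ = (9.10)²(0.7857)⁴ = 31.56.
F_S7273/F_S4270 = (L_S7273/L_S4270)/(d_S7273/d_S4270)² = 31.56/(12.0)² = 0.2192.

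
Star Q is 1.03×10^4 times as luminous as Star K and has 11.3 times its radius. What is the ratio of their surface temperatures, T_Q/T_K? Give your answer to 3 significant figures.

3.00

L ∝ R²T⁴ gives T ∝ (L/R²)^(1/4), so
T_Q/T_K = (1.03×10^4 / 11.3²)^(1/4) = (80.66)^(1/4) = 2.997.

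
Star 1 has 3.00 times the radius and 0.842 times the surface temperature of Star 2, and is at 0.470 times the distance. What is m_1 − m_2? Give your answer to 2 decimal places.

L_1/L_2 = (3.00)²(0.842)⁴ = 4.524.
F_1/F_2 = (L_1/L_2)/(d_1/d_2)² = 4.524/0.2209 = 20.48.
m_1 − m_2 = −2.5 log₁₀(20.48) = -3.28.

-3.28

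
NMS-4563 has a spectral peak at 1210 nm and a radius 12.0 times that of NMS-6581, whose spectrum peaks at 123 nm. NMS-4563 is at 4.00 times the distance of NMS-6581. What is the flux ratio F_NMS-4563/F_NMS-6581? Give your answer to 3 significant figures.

Wien's law: T_NMS-4563/T_NMS-6581 = λ_NMS-6581/λ_NMS-4563 = 123/1210 = 0.1017.
L_NMS-4563/L_NMS-6581 = (R_NMS-4563/R_NMS-6581)²(T_NMS-4563/T_NMS-6581)⁴ = (12.0)²(0.1017)⁴ = 0.01538.
F_NMS-4563/F_NMS-6581 = (L_NMS-4563/L_NMS-6581)/(d_NMS-4563/d_NMS-6581)² = 0.01538/(4.00)² = 9.610×10^-4.

9.61×10^-4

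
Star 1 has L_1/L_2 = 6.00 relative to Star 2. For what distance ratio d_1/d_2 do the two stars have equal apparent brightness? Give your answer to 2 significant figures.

2.4

Equal flux requires L_1/d_1² = L_2/d_2², so d_1/d_2 = √(L_1/L_2)
= √(6.00) = 2.449.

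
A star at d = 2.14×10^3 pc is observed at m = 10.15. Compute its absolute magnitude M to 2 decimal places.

M = m − 5 log₁₀(d/10 pc) = 10.15 − 5 log₁₀(2.14×10^3/10)
  = 10.15 − 5 × 2.330 = 10.15 − 11.65 = -1.50.

-1.50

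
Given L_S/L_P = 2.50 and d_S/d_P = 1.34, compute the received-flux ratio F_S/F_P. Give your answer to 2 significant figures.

F = L/(4πd²), so F_S/F_P = (L_S/L_P) / (d_S/d_P)²
= 2.50 / (1.34)² = 2.50 / 1.796 = 1.392.

1.4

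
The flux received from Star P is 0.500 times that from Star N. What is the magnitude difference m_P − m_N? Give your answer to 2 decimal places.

0.75

m_P − m_N = −2.5 log₁₀(F_P/F_N) = −2.5 log₁₀(0.500) = −2.5 × (-0.301) = 0.753.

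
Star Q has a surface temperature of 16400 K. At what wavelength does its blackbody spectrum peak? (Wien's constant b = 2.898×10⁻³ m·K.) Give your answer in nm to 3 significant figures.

λ_max = b/T = 2.898×10⁻³ / 16400 = 1.77×10^-7 m = 176.7 nm.

177 nm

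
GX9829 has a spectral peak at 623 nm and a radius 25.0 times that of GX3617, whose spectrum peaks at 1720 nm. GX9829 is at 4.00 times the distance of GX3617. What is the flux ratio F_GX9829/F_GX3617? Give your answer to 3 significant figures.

Wien's law: T_GX9829/T_GX3617 = λ_GX3617/λ_GX9829 = 1720/623 = 2.761.
L_GX9829/L_GX3617 = (R_GX9829/R_GX3617)²(T_GX9829/T_GX3617)⁴ = (25.0)²(2.761)⁴ = 3.631×10^4.
F_GX9829/F_GX3617 = (L_GX9829/L_GX3617)/(d_GX9829/d_GX3617)² = 3.631×10^4/(4.00)² = 2269.

2.27×10^3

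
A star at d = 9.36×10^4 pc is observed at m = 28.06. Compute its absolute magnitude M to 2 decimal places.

8.20

M = m − 5 log₁₀(d/10 pc) = 28.06 − 5 log₁₀(9.36×10^4/10)
  = 28.06 − 5 × 3.971 = 28.06 − 19.86 = 8.20.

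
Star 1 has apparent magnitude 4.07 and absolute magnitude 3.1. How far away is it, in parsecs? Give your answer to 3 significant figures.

m − M = 5 log₁₀(d/10 pc)
4.07 − (3.1) = 0.97 = 5 log₁₀(d/10)
d = 10 × 10^(0.97/5) = 10 × 10^0.194 = 15.63 pc.

15.6 pc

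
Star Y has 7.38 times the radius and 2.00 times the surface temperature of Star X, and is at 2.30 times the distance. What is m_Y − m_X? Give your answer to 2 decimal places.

L_Y/L_X = (7.38)²(2.00)⁴ = 871.4.
F_Y/F_X = (L_Y/L_X)/(d_Y/d_X)² = 871.4/5.290 = 164.7.
m_Y − m_X = −2.5 log₁₀(164.7) = -5.54.

-5.54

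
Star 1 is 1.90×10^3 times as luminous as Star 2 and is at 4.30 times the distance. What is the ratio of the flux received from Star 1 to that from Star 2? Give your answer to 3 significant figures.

103

F = L/(4πd²), so F_1/F_2 = (L_1/L_2) / (d_1/d_2)²
= 1.90×10^3 / (4.30)² = 1.90×10^3 / 18.49 = 102.8.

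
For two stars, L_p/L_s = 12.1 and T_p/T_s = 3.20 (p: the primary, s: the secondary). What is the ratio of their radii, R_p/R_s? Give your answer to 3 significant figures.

L ∝ R²T⁴ gives R ∝ √L / T², so
R_p/R_s = √(12.1) / (3.20)² = 3.479 / 10.24 = 0.3397.

0.340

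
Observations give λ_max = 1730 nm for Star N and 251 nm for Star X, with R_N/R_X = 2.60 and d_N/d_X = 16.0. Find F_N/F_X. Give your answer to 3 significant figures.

Wien's law: T_N/T_X = λ_X/λ_N = 251/1730 = 0.1451.
L_N/L_X = (R_N/R_X)²(T_N/T_X)⁴ = (2.60)²(0.1451)⁴ = 0.002995.
F_N/F_X = (L_N/L_X)/(d_N/d_X)² = 0.002995/(16.0)² = 1.170×10^-5.

1.17×10^-5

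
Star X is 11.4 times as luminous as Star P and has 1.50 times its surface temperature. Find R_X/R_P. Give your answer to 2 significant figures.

L ∝ R²T⁴ gives R ∝ √L / T², so
R_X/R_P = √(11.4) / (1.50)² = 3.376 / 2.250 = 1.501.

1.5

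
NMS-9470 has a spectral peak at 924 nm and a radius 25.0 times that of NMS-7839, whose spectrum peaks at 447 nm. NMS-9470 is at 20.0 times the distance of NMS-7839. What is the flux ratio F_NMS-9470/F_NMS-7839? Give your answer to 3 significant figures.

0.0856

Wien's law: T_NMS-9470/T_NMS-7839 = λ_NMS-7839/λ_NMS-9470 = 447/924 = 0.4838.
L_NMS-9470/L_NMS-7839 = (R_NMS-9470/R_NMS-7839)²(T_NMS-9470/T_NMS-7839)⁴ = (25.0)²(0.4838)⁴ = 34.23.
F_NMS-9470/F_NMS-7839 = (L_NMS-9470/L_NMS-7839)/(d_NMS-9470/d_NMS-7839)² = 34.23/(20.0)² = 0.08558.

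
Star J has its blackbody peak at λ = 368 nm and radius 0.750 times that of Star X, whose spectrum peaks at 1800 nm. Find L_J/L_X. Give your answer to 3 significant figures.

322

Wien's law gives T ∝ 1/λ_max, so T_J/T_X = λ_X/λ_J = 1800/368 = 4.891.
Then L ∝ R²T⁴ gives L_J/L_X = (0.750)² × (4.891)⁴ = 0.5625 × 572.4 = 322.0.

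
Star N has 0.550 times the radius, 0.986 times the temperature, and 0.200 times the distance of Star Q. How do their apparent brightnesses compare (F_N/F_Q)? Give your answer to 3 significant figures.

7.15

L_N/L_Q = (R_N/R_Q)²(T_N/T_Q)⁴ = (0.550)² × (0.986)⁴ = 0.2859.
F_N/F_Q = (L_N/L_Q)/(d_N/d_Q)² = 0.2859 / (0.200)² = 7.148.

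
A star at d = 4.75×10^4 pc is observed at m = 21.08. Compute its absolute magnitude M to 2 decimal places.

2.70

M = m − 5 log₁₀(d/10 pc) = 21.08 − 5 log₁₀(4.75×10^4/10)
  = 21.08 − 5 × 3.677 = 21.08 − 18.38 = 2.70.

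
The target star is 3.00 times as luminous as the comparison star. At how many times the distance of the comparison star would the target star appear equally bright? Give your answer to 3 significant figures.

1.73

Equal flux requires L_t/d_t² = L_c/d_c², so d_t/d_c = √(L_t/L_c)
= √(3.00) = 1.732.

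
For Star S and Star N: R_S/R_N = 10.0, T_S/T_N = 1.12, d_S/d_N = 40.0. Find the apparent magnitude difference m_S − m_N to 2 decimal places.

L_S/L_N = (10.0)²(1.12)⁴ = 157.4.
F_S/F_N = (L_S/L_N)/(d_S/d_N)² = 157.4/1600 = 0.09834.
m_S − m_N = −2.5 log₁₀(0.09834) = 2.52.

2.52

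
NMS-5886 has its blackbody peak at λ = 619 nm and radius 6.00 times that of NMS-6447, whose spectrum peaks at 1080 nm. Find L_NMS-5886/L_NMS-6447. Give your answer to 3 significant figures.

Wien's law gives T ∝ 1/λ_max, so T_NMS-5886/T_NMS-6447 = λ_NMS-6447/λ_NMS-5886 = 1080/619 = 1.745.
Then L ∝ R²T⁴ gives L_NMS-5886/L_NMS-6447 = (6.00)² × (1.745)⁴ = 36.00 × 9.267 = 333.6.

334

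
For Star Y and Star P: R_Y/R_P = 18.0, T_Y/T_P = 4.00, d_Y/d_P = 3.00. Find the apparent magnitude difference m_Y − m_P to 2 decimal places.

-9.91

L_Y/L_P = (18.0)²(4.00)⁴ = 8.294×10^4.
F_Y/F_P = (L_Y/L_P)/(d_Y/d_P)² = 8.294×10^4/9.000 = 9216.
m_Y − m_P = −2.5 log₁₀(9216) = -9.91.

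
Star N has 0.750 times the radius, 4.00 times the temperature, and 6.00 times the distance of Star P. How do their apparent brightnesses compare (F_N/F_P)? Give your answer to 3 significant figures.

4.00

L_N/L_P = (R_N/R_P)²(T_N/T_P)⁴ = (0.750)² × (4.00)⁴ = 144.0.
F_N/F_P = (L_N/L_P)/(d_N/d_P)² = 144.0 / (6.00)² = 4.000.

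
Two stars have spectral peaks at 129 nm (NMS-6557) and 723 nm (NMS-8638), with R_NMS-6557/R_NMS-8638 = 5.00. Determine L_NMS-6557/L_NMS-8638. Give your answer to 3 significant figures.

Wien's law gives T ∝ 1/λ_max, so T_NMS-6557/T_NMS-8638 = λ_NMS-8638/λ_NMS-6557 = 723/129 = 5.605.
Then L ∝ R²T⁴ gives L_NMS-6557/L_NMS-8638 = (5.00)² × (5.605)⁴ = 25.00 × 986.7 = 2.467×10^4.

2.47×10^4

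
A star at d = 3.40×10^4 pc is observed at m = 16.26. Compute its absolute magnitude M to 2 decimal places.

M = m − 5 log₁₀(d/10 pc) = 16.26 − 5 log₁₀(3.40×10^4/10)
  = 16.26 − 5 × 3.531 = 16.26 − 17.66 = -1.40.

-1.40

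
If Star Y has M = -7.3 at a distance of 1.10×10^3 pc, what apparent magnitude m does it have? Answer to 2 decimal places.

m = M + 5 log₁₀(d/10 pc) = -7.3 + 5 log₁₀(1.10×10^3/10)
  = -7.3 + 5 × 2.041 = -7.3 + 10.21 = 2.91.

2.91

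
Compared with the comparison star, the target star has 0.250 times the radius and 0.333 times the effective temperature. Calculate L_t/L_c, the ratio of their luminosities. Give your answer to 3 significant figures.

7.69×10^-4

From the Stefan–Boltzmann law, L ∝ R²T⁴, so
L_t/L_c = (R_t/R_c)² (T_t/T_c)⁴ = (0.250)² × (0.333)⁴ = 0.06250 × 0.01230 = 7.685×10^-4.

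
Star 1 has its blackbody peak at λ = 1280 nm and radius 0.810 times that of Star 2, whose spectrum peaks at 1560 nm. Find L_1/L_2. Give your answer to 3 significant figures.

Wien's law gives T ∝ 1/λ_max, so T_1/T_2 = λ_2/λ_1 = 1560/1280 = 1.219.
Then L ∝ R²T⁴ gives L_1/L_2 = (0.810)² × (1.219)⁴ = 0.6561 × 2.206 = 1.448.

1.45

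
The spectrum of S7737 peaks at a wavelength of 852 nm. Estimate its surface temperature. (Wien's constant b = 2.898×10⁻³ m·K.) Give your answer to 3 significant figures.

T = b/λ_max = 2.898×10⁻³ / (852×10⁻⁹) = 3401 K.

3.40×10^3 K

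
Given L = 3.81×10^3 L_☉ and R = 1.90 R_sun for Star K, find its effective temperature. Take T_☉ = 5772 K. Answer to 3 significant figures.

T/T_☉ = (L/L_☉)^(1/4) / (R/R_☉)^(1/2)
T = 5772 × (3.81×10^3)^(1/4) / √(1.90) = 5772 × 7.857 / 1.378 = 3.290×10^4 K.

3.29×10^4 K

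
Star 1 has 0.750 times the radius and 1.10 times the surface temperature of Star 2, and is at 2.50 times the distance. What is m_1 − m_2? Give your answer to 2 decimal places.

2.20

L_1/L_2 = (0.750)²(1.10)⁴ = 0.8236.
F_1/F_2 = (L_1/L_2)/(d_1/d_2)² = 0.8236/6.250 = 0.1318.
m_1 − m_2 = −2.5 log₁₀(0.1318) = 2.20.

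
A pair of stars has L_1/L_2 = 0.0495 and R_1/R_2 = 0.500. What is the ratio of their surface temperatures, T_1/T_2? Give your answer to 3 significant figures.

L ∝ R²T⁴ gives T ∝ (L/R²)^(1/4), so
T_1/T_2 = (0.0495 / 0.500²)^(1/4) = (0.1980)^(1/4) = 0.6671.

0.667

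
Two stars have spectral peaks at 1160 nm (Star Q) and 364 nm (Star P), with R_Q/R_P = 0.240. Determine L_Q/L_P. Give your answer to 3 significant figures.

Wien's law gives T ∝ 1/λ_max, so T_Q/T_P = λ_P/λ_Q = 364/1160 = 0.3138.
Then L ∝ R²T⁴ gives L_Q/L_P = (0.240)² × (0.3138)⁴ = 0.05760 × 0.009696 = 5.585×10^-4.

5.58×10^-4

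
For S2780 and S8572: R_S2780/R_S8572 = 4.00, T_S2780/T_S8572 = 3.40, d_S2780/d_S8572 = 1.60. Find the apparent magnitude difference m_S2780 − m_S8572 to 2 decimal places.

L_S2780/L_S8572 = (4.00)²(3.40)⁴ = 2138.
F_S2780/F_S8572 = (L_S2780/L_S8572)/(d_S2780/d_S8572)² = 2138/2.560 = 835.2.
m_S2780 − m_S8572 = −2.5 log₁₀(835.2) = -7.30.

-7.30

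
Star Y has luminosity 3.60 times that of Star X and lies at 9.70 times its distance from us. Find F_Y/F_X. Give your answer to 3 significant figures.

0.0383

F = L/(4πd²), so F_Y/F_X = (L_Y/L_X) / (d_Y/d_X)²
= 3.60 / (9.70)² = 3.60 / 94.09 = 0.03826.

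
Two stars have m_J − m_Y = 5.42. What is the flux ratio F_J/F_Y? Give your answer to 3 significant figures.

0.00679

F_J/F_Y = 10^(−(m_J − m_Y)/2.5) = 10^(-5.42/2.5) = 10^-2.168 = 0.006792.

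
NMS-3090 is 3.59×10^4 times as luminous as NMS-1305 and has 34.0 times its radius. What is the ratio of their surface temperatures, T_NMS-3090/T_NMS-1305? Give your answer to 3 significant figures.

L ∝ R²T⁴ gives T ∝ (L/R²)^(1/4), so
T_NMS-3090/T_NMS-1305 = (3.59×10^4 / 34.0²)^(1/4) = (31.06)^(1/4) = 2.361.

2.36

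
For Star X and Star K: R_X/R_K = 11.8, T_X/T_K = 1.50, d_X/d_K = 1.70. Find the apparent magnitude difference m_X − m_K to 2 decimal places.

-5.97

L_X/L_K = (11.8)²(1.50)⁴ = 704.9.
F_X/F_K = (L_X/L_K)/(d_X/d_K)² = 704.9/2.890 = 243.9.
m_X − m_K = −2.5 log₁₀(243.9) = -5.97.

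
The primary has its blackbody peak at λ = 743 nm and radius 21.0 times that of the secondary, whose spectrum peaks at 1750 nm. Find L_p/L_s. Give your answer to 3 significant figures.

1.36×10^4

Wien's law gives T ∝ 1/λ_max, so T_p/T_s = λ_s/λ_p = 1750/743 = 2.355.
Then L ∝ R²T⁴ gives L_p/L_s = (21.0)² × (2.355)⁴ = 441.0 × 30.77 = 1.357×10^4.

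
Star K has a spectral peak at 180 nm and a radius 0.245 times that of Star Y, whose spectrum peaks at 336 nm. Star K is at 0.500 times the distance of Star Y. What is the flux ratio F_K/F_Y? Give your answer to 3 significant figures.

2.92

Wien's law: T_K/T_Y = λ_Y/λ_K = 336/180 = 1.867.
L_K/L_Y = (R_K/R_Y)²(T_K/T_Y)⁴ = (0.245)²(1.867)⁴ = 0.7288.
F_K/F_Y = (L_K/L_Y)/(d_K/d_Y)² = 0.7288/(0.500)² = 2.915.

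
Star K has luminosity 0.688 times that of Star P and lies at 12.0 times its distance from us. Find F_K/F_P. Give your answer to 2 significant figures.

F = L/(4πd²), so F_K/F_P = (L_K/L_P) / (d_K/d_P)²
= 0.688 / (12.0)² = 0.688 / 144.0 = 0.004778.

0.0048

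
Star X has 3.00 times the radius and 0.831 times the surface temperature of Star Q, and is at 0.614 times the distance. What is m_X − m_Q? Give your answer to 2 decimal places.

-2.64

L_X/L_Q = (3.00)²(0.831)⁴ = 4.292.
F_X/F_Q = (L_X/L_Q)/(d_X/d_Q)² = 4.292/0.3770 = 11.38.
m_X − m_Q = −2.5 log₁₀(11.38) = -2.64.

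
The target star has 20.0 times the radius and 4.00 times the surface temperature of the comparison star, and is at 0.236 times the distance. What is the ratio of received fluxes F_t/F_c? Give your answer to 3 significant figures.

L_t/L_c = (R_t/R_c)²(T_t/T_c)⁴ = (20.0)² × (4.00)⁴ = 1.024×10^5.
F_t/F_c = (L_t/L_c)/(d_t/d_c)² = 1.024×10^5 / (0.236)² = 1.839×10^6.

1.84×10^6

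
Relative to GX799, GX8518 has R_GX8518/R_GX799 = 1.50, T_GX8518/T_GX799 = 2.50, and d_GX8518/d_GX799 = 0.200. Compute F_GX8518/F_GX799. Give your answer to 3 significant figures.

L_GX8518/L_GX799 = (R_GX8518/R_GX799)²(T_GX8518/T_GX799)⁴ = (1.50)² × (2.50)⁴ = 87.89.
F_GX8518/F_GX799 = (L_GX8518/L_GX799)/(d_GX8518/d_GX799)² = 87.89 / (0.200)² = 2197.

2.20×10^3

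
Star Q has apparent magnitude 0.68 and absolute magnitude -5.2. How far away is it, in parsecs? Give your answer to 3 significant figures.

m − M = 5 log₁₀(d/10 pc)
0.68 − (-5.2) = 5.88 = 5 log₁₀(d/10)
d = 10 × 10^(5.88/5) = 10 × 10^1.176 = 150.0 pc.

150 pc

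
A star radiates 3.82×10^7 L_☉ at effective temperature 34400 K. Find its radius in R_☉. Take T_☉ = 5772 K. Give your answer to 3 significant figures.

R/R_☉ = √(L/L_☉) / (T/T_☉)² = √(3.82×10^7) / (5.960)²
       = 6181 / 35.52 = 174.0.

174 R_☉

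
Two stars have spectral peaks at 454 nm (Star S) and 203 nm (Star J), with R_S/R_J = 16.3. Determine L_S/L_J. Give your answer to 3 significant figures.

Wien's law gives T ∝ 1/λ_max, so T_S/T_J = λ_J/λ_S = 203/454 = 0.4471.
Then L ∝ R²T⁴ gives L_S/L_J = (16.3)² × (0.4471)⁴ = 265.7 × 0.03997 = 10.62.

10.6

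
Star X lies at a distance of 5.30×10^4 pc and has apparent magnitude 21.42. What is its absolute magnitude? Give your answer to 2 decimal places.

2.80

M = m − 5 log₁₀(d/10 pc) = 21.42 − 5 log₁₀(5.30×10^4/10)
  = 21.42 − 5 × 3.724 = 21.42 − 18.62 = 2.80.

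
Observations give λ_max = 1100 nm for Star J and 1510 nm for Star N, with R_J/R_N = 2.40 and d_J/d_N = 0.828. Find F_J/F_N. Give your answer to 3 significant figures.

29.8

Wien's law: T_J/T_N = λ_N/λ_J = 1510/1100 = 1.373.
L_J/L_N = (R_J/R_N)²(T_J/T_N)⁴ = (2.40)²(1.373)⁴ = 20.45.
F_J/F_N = (L_J/L_N)/(d_J/d_N)² = 20.45/(0.828)² = 29.83.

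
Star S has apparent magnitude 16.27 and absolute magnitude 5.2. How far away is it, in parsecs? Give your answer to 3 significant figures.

1.64×10^3 pc

m − M = 5 log₁₀(d/10 pc)
16.27 − (5.2) = 11.07 = 5 log₁₀(d/10)
d = 10 × 10^(11.07/5) = 10 × 10^2.214 = 1637 pc.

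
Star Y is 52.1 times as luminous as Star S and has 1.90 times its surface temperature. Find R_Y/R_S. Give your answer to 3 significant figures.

2.00

L ∝ R²T⁴ gives R ∝ √L / T², so
R_Y/R_S = √(52.1) / (1.90)² = 7.218 / 3.610 = 1.999.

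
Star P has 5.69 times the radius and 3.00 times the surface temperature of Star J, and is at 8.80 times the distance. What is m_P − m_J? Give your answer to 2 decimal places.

-3.82

L_P/L_J = (5.69)²(3.00)⁴ = 2622.
F_P/F_J = (L_P/L_J)/(d_P/d_J)² = 2622/77.44 = 33.86.
m_P − m_J = −2.5 log₁₀(33.86) = -3.82.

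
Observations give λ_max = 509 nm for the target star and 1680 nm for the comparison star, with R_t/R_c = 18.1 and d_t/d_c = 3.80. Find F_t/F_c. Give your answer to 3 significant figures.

2.69×10^3

Wien's law: T_t/T_c = λ_c/λ_t = 1680/509 = 3.301.
L_t/L_c = (R_t/R_c)²(T_t/T_c)⁴ = (18.1)²(3.301)⁴ = 3.888×10^4.
F_t/F_c = (L_t/L_c)/(d_t/d_c)² = 3.888×10^4/(3.80)² = 2693.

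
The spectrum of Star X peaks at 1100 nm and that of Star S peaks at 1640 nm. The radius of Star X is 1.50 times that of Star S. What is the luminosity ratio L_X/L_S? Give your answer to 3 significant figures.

11.1

Wien's law gives T ∝ 1/λ_max, so T_X/T_S = λ_S/λ_X = 1640/1100 = 1.491.
Then L ∝ R²T⁴ gives L_X/L_S = (1.50)² × (1.491)⁴ = 2.250 × 4.941 = 11.12.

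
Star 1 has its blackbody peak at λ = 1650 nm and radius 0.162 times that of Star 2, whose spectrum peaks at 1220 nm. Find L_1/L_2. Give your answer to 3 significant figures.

Wien's law gives T ∝ 1/λ_max, so T_1/T_2 = λ_2/λ_1 = 1220/1650 = 0.7394.
Then L ∝ R²T⁴ gives L_1/L_2 = (0.162)² × (0.7394)⁴ = 0.02624 × 0.2989 = 0.007844.

0.00784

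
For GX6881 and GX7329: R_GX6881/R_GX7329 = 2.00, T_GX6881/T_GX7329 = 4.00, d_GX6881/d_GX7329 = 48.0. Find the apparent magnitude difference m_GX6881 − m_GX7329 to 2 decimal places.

L_GX6881/L_GX7329 = (2.00)²(4.00)⁴ = 1024.
F_GX6881/F_GX7329 = (L_GX6881/L_GX7329)/(d_GX6881/d_GX7329)² = 1024/2304 = 0.4444.
m_GX6881 − m_GX7329 = −2.5 log₁₀(0.4444) = 0.88.

0.88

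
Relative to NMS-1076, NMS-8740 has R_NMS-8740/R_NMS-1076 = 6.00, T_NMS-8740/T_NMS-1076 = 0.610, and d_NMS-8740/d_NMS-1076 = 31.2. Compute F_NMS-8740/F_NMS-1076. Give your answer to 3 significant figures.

0.00512

L_NMS-8740/L_NMS-1076 = (R_NMS-8740/R_NMS-1076)²(T_NMS-8740/T_NMS-1076)⁴ = (6.00)² × (0.610)⁴ = 4.985.
F_NMS-8740/F_NMS-1076 = (L_NMS-8740/L_NMS-1076)/(d_NMS-8740/d_NMS-1076)² = 4.985 / (31.2)² = 0.005121.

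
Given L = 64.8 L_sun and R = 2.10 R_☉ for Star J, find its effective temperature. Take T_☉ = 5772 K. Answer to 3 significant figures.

T/T_☉ = (L/L_☉)^(1/4) / (R/R_☉)^(1/2)
T = 5772 × (64.8)^(1/4) / √(2.10) = 5772 × 2.837 / 1.449 = 1.130×10^4 K.

1.13×10^4 K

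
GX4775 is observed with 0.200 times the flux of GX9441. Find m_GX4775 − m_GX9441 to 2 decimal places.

m_GX4775 − m_GX9441 = −2.5 log₁₀(F_GX4775/F_GX9441) = −2.5 log₁₀(0.200) = −2.5 × (-0.699) = 1.747.

1.75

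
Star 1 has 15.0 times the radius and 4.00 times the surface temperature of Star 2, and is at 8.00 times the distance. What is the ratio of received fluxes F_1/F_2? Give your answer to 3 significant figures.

L_1/L_2 = (R_1/R_2)²(T_1/T_2)⁴ = (15.0)² × (4.00)⁴ = 5.760×10^4.
F_1/F_2 = (L_1/L_2)/(d_1/d_2)² = 5.760×10^4 / (8.00)² = 900.0.

900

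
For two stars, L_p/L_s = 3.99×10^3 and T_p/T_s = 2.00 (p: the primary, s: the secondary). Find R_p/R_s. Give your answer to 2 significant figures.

16

L ∝ R²T⁴ gives R ∝ √L / T², so
R_p/R_s = √(3.99×10^3) / (2.00)² = 63.17 / 4.000 = 15.79.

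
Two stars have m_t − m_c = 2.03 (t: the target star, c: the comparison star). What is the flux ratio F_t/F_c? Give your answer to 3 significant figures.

0.154

F_t/F_c = 10^(−(m_t − m_c)/2.5) = 10^(-2.03/2.5) = 10^-0.812 = 0.1542.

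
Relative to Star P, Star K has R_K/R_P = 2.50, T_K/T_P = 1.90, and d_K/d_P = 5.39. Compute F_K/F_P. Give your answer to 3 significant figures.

L_K/L_P = (R_K/R_P)²(T_K/T_P)⁴ = (2.50)² × (1.90)⁴ = 81.45.
F_K/F_P = (L_K/L_P)/(d_K/d_P)² = 81.45 / (5.39)² = 2.804.

2.80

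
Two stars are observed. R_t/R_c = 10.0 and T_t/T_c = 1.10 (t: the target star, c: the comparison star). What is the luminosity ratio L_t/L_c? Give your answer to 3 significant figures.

146

From the Stefan–Boltzmann law, L ∝ R²T⁴, so
L_t/L_c = (R_t/R_c)² (T_t/T_c)⁴ = (10.0)² × (1.10)⁴ = 100.0 × 1.464 = 146.4.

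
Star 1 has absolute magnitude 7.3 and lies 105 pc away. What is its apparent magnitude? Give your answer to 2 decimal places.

m = M + 5 log₁₀(d/10 pc) = 7.3 + 5 log₁₀(105/10)
  = 7.3 + 5 × 1.021 = 7.3 + 5.11 = 12.41.

12.41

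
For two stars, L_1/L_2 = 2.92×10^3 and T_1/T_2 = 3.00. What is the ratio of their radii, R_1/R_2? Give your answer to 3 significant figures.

L ∝ R²T⁴ gives R ∝ √L / T², so
R_1/R_2 = √(2.92×10^3) / (3.00)² = 54.04 / 9.000 = 6.004.

6.00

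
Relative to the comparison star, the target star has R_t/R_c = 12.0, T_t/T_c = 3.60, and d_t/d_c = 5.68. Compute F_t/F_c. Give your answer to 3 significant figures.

750

L_t/L_c = (R_t/R_c)²(T_t/T_c)⁴ = (12.0)² × (3.60)⁴ = 2.419×10^4.
F_t/F_c = (L_t/L_c)/(d_t/d_c)² = 2.419×10^4 / (5.68)² = 749.7.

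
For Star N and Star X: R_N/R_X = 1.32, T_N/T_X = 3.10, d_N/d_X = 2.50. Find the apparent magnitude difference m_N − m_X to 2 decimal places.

L_N/L_X = (1.32)²(3.10)⁴ = 160.9.
F_N/F_X = (L_N/L_X)/(d_N/d_X)² = 160.9/6.250 = 25.75.
m_N − m_X = −2.5 log₁₀(25.75) = -3.53.

-3.53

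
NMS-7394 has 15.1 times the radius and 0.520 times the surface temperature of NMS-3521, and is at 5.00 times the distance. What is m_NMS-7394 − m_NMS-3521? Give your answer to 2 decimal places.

0.44

L_NMS-7394/L_NMS-3521 = (15.1)²(0.520)⁴ = 16.67.
F_NMS-7394/F_NMS-3521 = (L_NMS-7394/L_NMS-3521)/(d_NMS-7394/d_NMS-3521)² = 16.67/25.00 = 0.6668.
m_NMS-7394 − m_NMS-3521 = −2.5 log₁₀(0.6668) = 0.44.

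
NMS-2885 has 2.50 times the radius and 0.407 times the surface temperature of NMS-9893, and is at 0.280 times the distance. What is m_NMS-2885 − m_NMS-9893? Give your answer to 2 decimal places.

L_NMS-2885/L_NMS-9893 = (2.50)²(0.407)⁴ = 0.1715.
F_NMS-2885/F_NMS-9893 = (L_NMS-2885/L_NMS-9893)/(d_NMS-2885/d_NMS-9893)² = 0.1715/0.07840 = 2.187.
m_NMS-2885 − m_NMS-9893 = −2.5 log₁₀(2.187) = -0.85.

-0.85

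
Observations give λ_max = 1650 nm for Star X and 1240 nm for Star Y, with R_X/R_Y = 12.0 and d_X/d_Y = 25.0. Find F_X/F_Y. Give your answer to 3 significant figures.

Wien's law: T_X/T_Y = λ_Y/λ_X = 1240/1650 = 0.7515.
L_X/L_Y = (R_X/R_Y)²(T_X/T_Y)⁴ = (12.0)²(0.7515)⁴ = 45.93.
F_X/F_Y = (L_X/L_Y)/(d_X/d_Y)² = 45.93/(25.0)² = 0.07349.

0.0735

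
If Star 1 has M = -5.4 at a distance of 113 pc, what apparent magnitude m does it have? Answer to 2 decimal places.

m = M + 5 log₁₀(d/10 pc) = -5.4 + 5 log₁₀(113/10)
  = -5.4 + 5 × 1.053 = -5.4 + 5.27 = -0.13.

-0.13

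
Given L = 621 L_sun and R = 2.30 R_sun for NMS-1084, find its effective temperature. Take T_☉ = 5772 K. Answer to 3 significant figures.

T/T_☉ = (L/L_☉)^(1/4) / (R/R_☉)^(1/2)
T = 5772 × (621)^(1/4) / √(2.30) = 5772 × 4.992 / 1.517 = 1.900×10^4 K.

1.90×10^4 K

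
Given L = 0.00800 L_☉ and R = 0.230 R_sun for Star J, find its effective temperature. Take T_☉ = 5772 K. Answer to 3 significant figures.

3.60×10^3 K

T/T_☉ = (L/L_☉)^(1/4) / (R/R_☉)^(1/2)
T = 5772 × (0.00800)^(1/4) / √(0.230) = 5772 × 0.2991 / 0.4796 = 3599 K.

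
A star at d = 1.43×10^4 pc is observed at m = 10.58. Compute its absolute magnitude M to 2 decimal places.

M = m − 5 log₁₀(d/10 pc) = 10.58 − 5 log₁₀(1.43×10^4/10)
  = 10.58 − 5 × 3.155 = 10.58 − 15.78 = -5.20.

-5.20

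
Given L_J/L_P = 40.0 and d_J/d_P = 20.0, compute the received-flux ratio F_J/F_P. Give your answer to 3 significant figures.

0.100

F = L/(4πd²), so F_J/F_P = (L_J/L_P) / (d_J/d_P)²
= 40.0 / (20.0)² = 40.0 / 400.0 = 0.1000.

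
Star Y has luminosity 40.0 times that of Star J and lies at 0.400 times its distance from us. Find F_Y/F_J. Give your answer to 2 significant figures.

2.5×10^2

F = L/(4πd²), so F_Y/F_J = (L_Y/L_J) / (d_Y/d_J)²
= 40.0 / (0.400)² = 40.0 / 0.1600 = 250.0.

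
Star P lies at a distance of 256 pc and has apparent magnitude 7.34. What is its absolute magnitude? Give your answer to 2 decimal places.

M = m − 5 log₁₀(d/10 pc) = 7.34 − 5 log₁₀(256/10)
  = 7.34 − 5 × 1.408 = 7.34 − 7.04 = 0.30.

0.30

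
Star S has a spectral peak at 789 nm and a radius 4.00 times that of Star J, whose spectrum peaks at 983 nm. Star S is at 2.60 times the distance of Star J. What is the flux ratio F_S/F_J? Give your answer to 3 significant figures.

Wien's law: T_S/T_J = λ_J/λ_S = 983/789 = 1.246.
L_S/L_J = (R_S/R_J)²(T_S/T_J)⁴ = (4.00)²(1.246)⁴ = 38.55.
F_S/F_J = (L_S/L_J)/(d_S/d_J)² = 38.55/(2.60)² = 5.703.

5.70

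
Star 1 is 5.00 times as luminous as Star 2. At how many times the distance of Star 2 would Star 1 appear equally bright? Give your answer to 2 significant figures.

2.2

Equal flux requires L_1/d_1² = L_2/d_2², so d_1/d_2 = √(L_1/L_2)
= √(5.00) = 2.236.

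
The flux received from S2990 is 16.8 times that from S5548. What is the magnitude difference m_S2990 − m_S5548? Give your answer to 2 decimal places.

-3.06

m_S2990 − m_S5548 = −2.5 log₁₀(F_S2990/F_S5548) = −2.5 log₁₀(16.8) = −2.5 × (1.225) = -3.063.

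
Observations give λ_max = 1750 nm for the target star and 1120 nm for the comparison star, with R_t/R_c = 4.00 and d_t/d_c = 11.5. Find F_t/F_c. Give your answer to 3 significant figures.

0.0203

Wien's law: T_t/T_c = λ_c/λ_t = 1120/1750 = 0.6400.
L_t/L_c = (R_t/R_c)²(T_t/T_c)⁴ = (4.00)²(0.6400)⁴ = 2.684.
F_t/F_c = (L_t/L_c)/(d_t/d_c)² = 2.684/(11.5)² = 0.02030.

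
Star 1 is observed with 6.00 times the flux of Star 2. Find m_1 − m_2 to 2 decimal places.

m_1 − m_2 = −2.5 log₁₀(F_1/F_2) = −2.5 log₁₀(6.00) = −2.5 × (0.778) = -1.945.

-1.95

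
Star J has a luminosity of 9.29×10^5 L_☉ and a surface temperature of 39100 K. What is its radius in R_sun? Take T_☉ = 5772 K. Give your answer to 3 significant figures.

21.0 R_sun

R/R_☉ = √(L/L_☉) / (T/T_☉)² = √(9.29×10^5) / (6.774)²
       = 963.8 / 45.89 = 21.00.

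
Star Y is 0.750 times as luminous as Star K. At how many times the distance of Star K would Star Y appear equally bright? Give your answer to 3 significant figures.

Equal flux requires L_Y/d_Y² = L_K/d_K², so d_Y/d_K = √(L_Y/L_K)
= √(0.750) = 0.8660.

0.866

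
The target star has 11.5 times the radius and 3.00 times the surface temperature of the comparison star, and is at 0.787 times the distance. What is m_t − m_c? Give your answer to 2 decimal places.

-10.59

L_t/L_c = (11.5)²(3.00)⁴ = 1.071×10^4.
F_t/F_c = (L_t/L_c)/(d_t/d_c)² = 1.071×10^4/0.6194 = 1.730×10^4.
m_t − m_c = −2.5 log₁₀(1.730×10^4) = -10.59.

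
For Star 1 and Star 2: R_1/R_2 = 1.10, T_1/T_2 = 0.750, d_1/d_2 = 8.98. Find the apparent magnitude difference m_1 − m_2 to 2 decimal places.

L_1/L_2 = (1.10)²(0.750)⁴ = 0.3829.
F_1/F_2 = (L_1/L_2)/(d_1/d_2)² = 0.3829/80.64 = 0.004748.
m_1 − m_2 = −2.5 log₁₀(0.004748) = 5.81.

5.81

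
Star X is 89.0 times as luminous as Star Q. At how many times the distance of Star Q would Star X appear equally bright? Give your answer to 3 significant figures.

9.43

Equal flux requires L_X/d_X² = L_Q/d_Q², so d_X/d_Q = √(L_X/L_Q)
= √(89.0) = 9.434.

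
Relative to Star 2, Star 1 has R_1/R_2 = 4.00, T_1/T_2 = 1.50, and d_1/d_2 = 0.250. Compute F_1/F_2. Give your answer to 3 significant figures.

L_1/L_2 = (R_1/R_2)²(T_1/T_2)⁴ = (4.00)² × (1.50)⁴ = 81.00.
F_1/F_2 = (L_1/L_2)/(d_1/d_2)² = 81.00 / (0.250)² = 1296.

1.30×10^3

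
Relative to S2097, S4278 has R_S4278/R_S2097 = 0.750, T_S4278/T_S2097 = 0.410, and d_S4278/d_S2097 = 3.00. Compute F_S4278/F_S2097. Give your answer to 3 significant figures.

L_S4278/L_S2097 = (R_S4278/R_S2097)²(T_S4278/T_S2097)⁴ = (0.750)² × (0.410)⁴ = 0.01589.
F_S4278/F_S2097 = (L_S4278/L_S2097)/(d_S4278/d_S2097)² = 0.01589 / (3.00)² = 0.001766.

0.00177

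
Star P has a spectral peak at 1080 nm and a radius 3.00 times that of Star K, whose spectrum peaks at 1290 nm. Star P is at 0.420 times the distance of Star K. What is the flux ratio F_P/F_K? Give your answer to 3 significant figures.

104

Wien's law: T_P/T_K = λ_K/λ_P = 1290/1080 = 1.194.
L_P/L_K = (R_P/R_K)²(T_P/T_K)⁴ = (3.00)²(1.194)⁴ = 18.32.
F_P/F_K = (L_P/L_K)/(d_P/d_K)² = 18.32/(0.420)² = 103.9.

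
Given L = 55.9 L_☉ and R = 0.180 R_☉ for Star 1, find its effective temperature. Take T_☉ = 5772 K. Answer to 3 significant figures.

3.72×10^4 K

T/T_☉ = (L/L_☉)^(1/4) / (R/R_☉)^(1/2)
T = 5772 × (55.9)^(1/4) / √(0.180) = 5772 × 2.734 / 0.4243 = 3.720×10^4 K.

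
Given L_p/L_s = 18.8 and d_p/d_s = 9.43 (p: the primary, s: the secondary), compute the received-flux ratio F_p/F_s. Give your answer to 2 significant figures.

F = L/(4πd²), so F_p/F_s = (L_p/L_s) / (d_p/d_s)²
= 18.8 / (9.43)² = 18.8 / 88.92 = 0.2114.

0.21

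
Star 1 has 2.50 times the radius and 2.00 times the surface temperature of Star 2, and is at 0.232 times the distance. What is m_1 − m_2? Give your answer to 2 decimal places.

L_1/L_2 = (2.50)²(2.00)⁴ = 100.0.
F_1/F_2 = (L_1/L_2)/(d_1/d_2)² = 100.0/0.05382 = 1858.
m_1 − m_2 = −2.5 log₁₀(1858) = -8.17.

-8.17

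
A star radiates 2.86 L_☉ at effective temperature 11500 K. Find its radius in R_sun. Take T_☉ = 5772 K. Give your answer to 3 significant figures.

0.426 R_sun

R/R_☉ = √(L/L_☉) / (T/T_☉)² = √(2.86) / (1.992)²
       = 1.691 / 3.970 = 0.4260.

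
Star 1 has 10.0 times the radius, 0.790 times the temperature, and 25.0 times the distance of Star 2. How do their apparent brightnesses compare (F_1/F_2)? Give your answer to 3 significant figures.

0.0623

L_1/L_2 = (R_1/R_2)²(T_1/T_2)⁴ = (10.0)² × (0.790)⁴ = 38.95.
F_1/F_2 = (L_1/L_2)/(d_1/d_2)² = 38.95 / (25.0)² = 0.06232.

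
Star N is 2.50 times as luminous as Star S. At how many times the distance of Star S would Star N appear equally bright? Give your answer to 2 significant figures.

Equal flux requires L_N/d_N² = L_S/d_S², so d_N/d_S = √(L_N/L_S)
= √(2.50) = 1.581.

1.6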